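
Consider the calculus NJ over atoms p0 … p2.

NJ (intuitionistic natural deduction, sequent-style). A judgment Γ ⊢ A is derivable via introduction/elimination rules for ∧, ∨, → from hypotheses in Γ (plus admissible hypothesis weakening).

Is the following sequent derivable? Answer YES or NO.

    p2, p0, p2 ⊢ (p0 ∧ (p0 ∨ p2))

Proof tree:
[Wk] p2, p0, p2 ⊢ (p0 ∧ (p0 ∨ p2))
  [∧I] p2, p0 ⊢ (p0 ∧ (p0 ∨ p2))
    [Ax] p0 ⊢ p0
    [∨I₂] p2 ⊢ (p0 ∨ p2)
      [Ax] p2 ⊢ p2

Result: YES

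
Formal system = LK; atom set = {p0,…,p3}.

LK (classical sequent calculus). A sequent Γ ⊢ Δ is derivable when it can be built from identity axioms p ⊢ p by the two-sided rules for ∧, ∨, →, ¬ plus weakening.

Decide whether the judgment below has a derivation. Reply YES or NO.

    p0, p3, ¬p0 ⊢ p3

Proof tree:
[¬L] p0, p3, ¬p0 ⊢ p3
  [WR] p0, p3 ⊢ p0, p3
    [WL] p0, p3 ⊢ p0
      [Ax] p0 ⊢ p0

Result: YES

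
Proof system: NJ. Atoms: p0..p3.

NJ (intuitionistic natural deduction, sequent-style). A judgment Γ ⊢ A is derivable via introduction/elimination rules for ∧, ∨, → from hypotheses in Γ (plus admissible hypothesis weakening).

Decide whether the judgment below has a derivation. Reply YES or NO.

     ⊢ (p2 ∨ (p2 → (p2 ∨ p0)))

Proof tree:
[∨I₂]  ⊢ (p2 ∨ (p2 → (p2 ∨ p0)))
  [→I]  ⊢ (p2 → (p2 ∨ p0))
    [∨I₁] p2 ⊢ (p2 ∨ p0)
      [Ax] p2 ⊢ p2

Result: YES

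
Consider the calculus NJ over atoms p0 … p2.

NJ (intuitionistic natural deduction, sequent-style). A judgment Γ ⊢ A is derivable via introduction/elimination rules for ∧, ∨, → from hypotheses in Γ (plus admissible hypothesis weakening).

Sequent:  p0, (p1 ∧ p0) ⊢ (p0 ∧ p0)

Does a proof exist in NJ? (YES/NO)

Derivation (root first):
[Wk] p0, (p1 ∧ p0) ⊢ (p0 ∧ p0)
  [∧I] p0 ⊢ (p0 ∧ p0)
    [Ax] p0 ⊢ p0
    [Ax] p0 ⊢ p0

Result: YES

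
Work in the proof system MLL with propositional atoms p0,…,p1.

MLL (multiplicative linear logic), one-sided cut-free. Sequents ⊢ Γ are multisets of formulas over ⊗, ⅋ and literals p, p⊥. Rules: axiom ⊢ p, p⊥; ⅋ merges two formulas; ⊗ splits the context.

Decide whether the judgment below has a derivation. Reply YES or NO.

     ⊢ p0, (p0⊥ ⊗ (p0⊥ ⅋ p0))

Proof tree:
[⊗]  ⊢ p0, (p0⊥ ⊗ (p0⊥ ⅋ p0))
  [Ax]  ⊢ p0, p0⊥
  [⅋]  ⊢ (p0⊥ ⅋ p0)
    [Ax]  ⊢ p0, p0⊥

Result: YES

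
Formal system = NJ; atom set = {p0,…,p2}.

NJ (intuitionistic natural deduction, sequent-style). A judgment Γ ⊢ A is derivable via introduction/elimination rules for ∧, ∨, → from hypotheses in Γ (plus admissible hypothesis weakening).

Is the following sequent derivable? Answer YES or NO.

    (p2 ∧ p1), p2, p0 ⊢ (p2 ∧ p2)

Derivation (root first):
[∧I] (p2 ∧ p1), p2, p0 ⊢ (p2 ∧ p2)
  [Wk] p2, (p2 ∧ p1), p0 ⊢ p2
    [Wk] p2, (p2 ∧ p1) ⊢ p2
      [Ax] p2 ⊢ p2
  [Wk] p2, (p2 ∧ p1), p0 ⊢ p2
    [Wk] p2, (p2 ∧ p1) ⊢ p2
      [Ax] p2 ⊢ p2

Result: YES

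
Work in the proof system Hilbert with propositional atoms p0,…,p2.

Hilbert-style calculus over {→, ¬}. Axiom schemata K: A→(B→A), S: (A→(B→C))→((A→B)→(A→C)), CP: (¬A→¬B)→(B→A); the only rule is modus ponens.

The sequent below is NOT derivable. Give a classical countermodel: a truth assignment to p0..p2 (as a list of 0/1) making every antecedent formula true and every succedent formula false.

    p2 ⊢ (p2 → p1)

Search for a countermodel by truth-table:
  v=000: Γ:[p2=F] Δ:[(p2 → p1)=T] refutes=False
  v=001: Γ:[p2=T] Δ:[(p2 → p1)=F] refutes=True  ← countermodel

Result: [0, 0, 1]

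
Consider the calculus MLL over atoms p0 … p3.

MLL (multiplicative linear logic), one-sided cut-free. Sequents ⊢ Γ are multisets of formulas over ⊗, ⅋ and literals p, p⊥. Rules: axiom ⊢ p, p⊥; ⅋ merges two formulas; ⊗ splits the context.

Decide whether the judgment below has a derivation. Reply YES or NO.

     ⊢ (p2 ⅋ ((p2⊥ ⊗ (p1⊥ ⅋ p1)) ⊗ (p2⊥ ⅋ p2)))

Derivation (root first):
[⅋]  ⊢ (p2 ⅋ ((p2⊥ ⊗ (p1⊥ ⅋ p1)) ⊗ (p2⊥ ⅋ p2)))
  [⊗]  ⊢ p2, ((p2⊥ ⊗ (p1⊥ ⅋ p1)) ⊗ (p2⊥ ⅋ p2))
    [⊗]  ⊢ p2, (p2⊥ ⊗ (p1⊥ ⅋ p1))
      [Ax]  ⊢ p2, p2⊥
      [⅋]  ⊢ (p1⊥ ⅋ p1)
        [Ax]  ⊢ p1, p1⊥
    [⅋]  ⊢ (p2⊥ ⅋ p2)
      [Ax]  ⊢ p2, p2⊥

Result: YES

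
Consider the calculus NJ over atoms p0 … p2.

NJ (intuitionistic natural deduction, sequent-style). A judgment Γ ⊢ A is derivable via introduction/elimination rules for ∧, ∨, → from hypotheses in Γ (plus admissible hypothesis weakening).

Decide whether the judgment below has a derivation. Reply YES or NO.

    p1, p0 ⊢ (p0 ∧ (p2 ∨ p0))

Derivation trace:
[∧I] p1, p0 ⊢ (p0 ∧ (p2 ∨ p0))
  [Wk] p0, p1 ⊢ p0
    [Ax] p0 ⊢ p0
  [∨I₂] p0 ⊢ (p2 ∨ p0)
    [Ax] p0 ⊢ p0

Result: YES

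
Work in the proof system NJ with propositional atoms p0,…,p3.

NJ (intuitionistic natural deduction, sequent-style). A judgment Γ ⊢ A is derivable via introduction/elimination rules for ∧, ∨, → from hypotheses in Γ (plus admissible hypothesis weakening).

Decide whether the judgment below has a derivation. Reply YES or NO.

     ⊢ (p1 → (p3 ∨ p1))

Proof tree:
[→I]  ⊢ (p1 → (p3 ∨ p1))
  [∨I₂] p1 ⊢ (p3 ∨ p1)
    [Ax] p1 ⊢ p1

Result: YES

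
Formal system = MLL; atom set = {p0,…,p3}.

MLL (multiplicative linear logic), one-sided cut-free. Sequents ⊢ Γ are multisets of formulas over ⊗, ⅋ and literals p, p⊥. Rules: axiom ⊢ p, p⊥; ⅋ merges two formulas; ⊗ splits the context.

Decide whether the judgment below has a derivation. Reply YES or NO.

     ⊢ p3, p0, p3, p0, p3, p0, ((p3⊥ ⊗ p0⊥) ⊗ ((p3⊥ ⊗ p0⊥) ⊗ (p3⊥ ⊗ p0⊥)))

Derivation trace:
[⊗]  ⊢ p3, p0, p3, p0, p3, p0, ((p3⊥ ⊗ p0⊥) ⊗ ((p3⊥ ⊗ p0⊥) ⊗ (p3⊥ ⊗ p0⊥)))
  [⊗]  ⊢ p3, p0, (p3⊥ ⊗ p0⊥)
    [Ax]  ⊢ p3, p3⊥
    [Ax]  ⊢ p0, p0⊥
  [⊗]  ⊢ p3, p0, p3, p0, ((p3⊥ ⊗ p0⊥) ⊗ (p3⊥ ⊗ p0⊥))
    [⊗]  ⊢ p3, p0, (p3⊥ ⊗ p0⊥)
      [Ax]  ⊢ p3, p3⊥
      [Ax]  ⊢ p0, p0⊥
    [⊗]  ⊢ p3, p0, (p3⊥ ⊗ p0⊥)
      [Ax]  ⊢ p3, p3⊥
      [Ax]  ⊢ p0, p0⊥

Result: YES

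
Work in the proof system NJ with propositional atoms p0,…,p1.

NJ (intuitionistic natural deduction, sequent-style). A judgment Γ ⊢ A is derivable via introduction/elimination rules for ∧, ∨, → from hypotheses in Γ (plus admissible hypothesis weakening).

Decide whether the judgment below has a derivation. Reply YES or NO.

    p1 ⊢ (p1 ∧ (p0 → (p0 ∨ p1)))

Derivation trace:
[∧I] p1 ⊢ (p1 ∧ (p0 → (p0 ∨ p1)))
  [Ax] p1 ⊢ p1
  [→I]  ⊢ (p0 → (p0 ∨ p1))
    [∨I₁] p0 ⊢ (p0 ∨ p1)
      [Ax] p0 ⊢ p0

Result: YES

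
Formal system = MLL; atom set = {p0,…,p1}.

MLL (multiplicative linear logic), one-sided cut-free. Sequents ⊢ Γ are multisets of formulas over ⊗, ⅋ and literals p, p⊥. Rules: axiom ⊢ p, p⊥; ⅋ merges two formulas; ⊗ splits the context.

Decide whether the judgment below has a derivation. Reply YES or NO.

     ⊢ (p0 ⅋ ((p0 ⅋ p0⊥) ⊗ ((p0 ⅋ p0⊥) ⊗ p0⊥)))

Proof tree:
[⅋]  ⊢ (p0 ⅋ ((p0 ⅋ p0⊥) ⊗ ((p0 ⅋ p0⊥) ⊗ p0⊥)))
  [⊗]  ⊢ p0, ((p0 ⅋ p0⊥) ⊗ ((p0 ⅋ p0⊥) ⊗ p0⊥))
    [⅋]  ⊢ (p0 ⅋ p0⊥)
      [Ax]  ⊢ p0, p0⊥
    [⊗]  ⊢ p0, ((p0 ⅋ p0⊥) ⊗ p0⊥)
      [⅋]  ⊢ (p0 ⅋ p0⊥)
        [Ax]  ⊢ p0, p0⊥
      [Ax]  ⊢ p0, p0⊥

Result: YES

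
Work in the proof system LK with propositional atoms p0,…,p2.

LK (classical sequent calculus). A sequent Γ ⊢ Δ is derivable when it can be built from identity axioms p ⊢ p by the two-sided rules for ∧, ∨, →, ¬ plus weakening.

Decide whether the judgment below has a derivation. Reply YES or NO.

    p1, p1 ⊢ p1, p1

Proof tree:
[WR] p1, p1 ⊢ p1, p1
  [WL] p1, p1 ⊢ p1
    [Ax] p1 ⊢ p1

Result: YES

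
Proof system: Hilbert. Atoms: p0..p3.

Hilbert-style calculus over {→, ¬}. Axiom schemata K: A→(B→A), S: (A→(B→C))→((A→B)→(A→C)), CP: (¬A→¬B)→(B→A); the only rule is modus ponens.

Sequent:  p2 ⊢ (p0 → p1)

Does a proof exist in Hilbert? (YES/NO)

Search for a countermodel by truth-table:
  v=0000: Γ:[p2=F] Δ:[(p0 → p1)=T] refutes=False
  v=0001: Γ:[p2=F] Δ:[(p0 → p1)=T] refutes=False
  v=0010: Γ:[p2=T] Δ:[(p0 → p1)=T] refutes=False
  v=0011: Γ:[p2=T] Δ:[(p0 → p1)=T] refutes=False
  v=0100: Γ:[p2=F] Δ:[(p0 → p1)=T] refutes=False
  v=0101: Γ:[p2=F] Δ:[(p0 → p1)=T] refutes=False
  v=0110: Γ:[p2=T] Δ:[(p0 → p1)=T] refutes=False
  v=0111: Γ:[p2=T] Δ:[(p0 → p1)=T] refutes=False
  v=1000: Γ:[p2=F] Δ:[(p0 → p1)=F] refutes=False
  v=1001: Γ:[p2=F] Δ:[(p0 → p1)=F] refutes=False
  v=1010: Γ:[p2=T] Δ:[(p0 → p1)=F] refutes=True  ← countermodel

Result: NO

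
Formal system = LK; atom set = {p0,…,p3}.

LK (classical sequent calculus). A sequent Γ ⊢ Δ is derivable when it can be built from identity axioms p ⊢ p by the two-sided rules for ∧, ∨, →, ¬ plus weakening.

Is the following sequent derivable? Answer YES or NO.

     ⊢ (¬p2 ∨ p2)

Derivation trace:
[∨R]  ⊢ (¬p2 ∨ p2)
  [¬R]  ⊢ p2, ¬p2
    [Ax] p2 ⊢ p2

Result: YES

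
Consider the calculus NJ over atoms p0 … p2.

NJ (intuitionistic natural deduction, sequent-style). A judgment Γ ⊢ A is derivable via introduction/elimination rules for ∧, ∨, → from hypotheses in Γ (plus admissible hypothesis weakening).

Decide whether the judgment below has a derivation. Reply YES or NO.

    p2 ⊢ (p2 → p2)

Proof tree:
[Wk] p2 ⊢ (p2 → p2)
  [→I]  ⊢ (p2 → p2)
    [Ax] p2 ⊢ p2

Result: YES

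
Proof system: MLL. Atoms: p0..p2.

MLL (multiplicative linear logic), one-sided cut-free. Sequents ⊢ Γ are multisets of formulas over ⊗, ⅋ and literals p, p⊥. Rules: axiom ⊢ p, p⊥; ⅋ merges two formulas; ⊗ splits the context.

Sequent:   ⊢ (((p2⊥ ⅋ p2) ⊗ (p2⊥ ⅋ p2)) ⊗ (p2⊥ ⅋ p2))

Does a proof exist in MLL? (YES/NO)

Derivation trace:
[⊗]  ⊢ (((p2⊥ ⅋ p2) ⊗ (p2⊥ ⅋ p2)) ⊗ (p2⊥ ⅋ p2))
  [⊗]  ⊢ ((p2⊥ ⅋ p2) ⊗ (p2⊥ ⅋ p2))
    [⅋]  ⊢ (p2⊥ ⅋ p2)
      [Ax]  ⊢ p2, p2⊥
    [⅋]  ⊢ (p2⊥ ⅋ p2)
      [Ax]  ⊢ p2, p2⊥
  [⅋]  ⊢ (p2⊥ ⅋ p2)
    [Ax]  ⊢ p2, p2⊥

Result: YES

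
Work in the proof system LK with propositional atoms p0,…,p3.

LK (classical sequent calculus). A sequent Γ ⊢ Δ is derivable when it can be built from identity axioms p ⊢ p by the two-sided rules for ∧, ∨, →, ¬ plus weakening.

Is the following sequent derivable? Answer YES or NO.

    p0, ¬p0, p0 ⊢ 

Derivation (root first):
[WL] p0, ¬p0, p0 ⊢ 
  [¬L] p0, ¬p0 ⊢ 
    [Ax] p0 ⊢ p0

Result: YES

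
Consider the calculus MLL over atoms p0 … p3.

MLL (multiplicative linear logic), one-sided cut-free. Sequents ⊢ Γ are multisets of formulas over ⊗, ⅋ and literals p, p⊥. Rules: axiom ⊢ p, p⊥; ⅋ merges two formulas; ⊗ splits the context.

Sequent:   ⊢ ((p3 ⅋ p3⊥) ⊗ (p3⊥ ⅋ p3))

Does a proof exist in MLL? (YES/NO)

Derivation (root first):
[⊗]  ⊢ ((p3 ⅋ p3⊥) ⊗ (p3⊥ ⅋ p3))
  [⅋]  ⊢ (p3 ⅋ p3⊥)
    [Ax]  ⊢ p3, p3⊥
  [⅋]  ⊢ (p3⊥ ⅋ p3)
    [Ax]  ⊢ p3, p3⊥

Result: YES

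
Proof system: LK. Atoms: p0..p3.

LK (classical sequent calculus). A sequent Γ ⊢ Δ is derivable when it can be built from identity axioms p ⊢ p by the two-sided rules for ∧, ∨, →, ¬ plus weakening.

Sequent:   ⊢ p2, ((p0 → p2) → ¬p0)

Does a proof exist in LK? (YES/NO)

Derivation (root first):
[→R]  ⊢ p2, ((p0 → p2) → ¬p0)
  [¬R] (p0 → p2) ⊢ p2, ¬p0
    [→L] p0, (p0 → p2) ⊢ p2
      [Ax] p0 ⊢ p0
      [Ax] p2 ⊢ p2

Result: YES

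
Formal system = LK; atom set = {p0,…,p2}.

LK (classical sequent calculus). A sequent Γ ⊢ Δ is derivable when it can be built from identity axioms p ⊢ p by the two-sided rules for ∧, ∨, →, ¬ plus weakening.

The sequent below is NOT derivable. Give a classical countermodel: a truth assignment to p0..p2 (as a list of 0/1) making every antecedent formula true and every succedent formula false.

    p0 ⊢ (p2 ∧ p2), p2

Enumerate valuations to refute Γ ⊢ Δ:
  v=000: Γ:[p0=F] Δ:[(p2 ∧ p2)=F, p2=F] refutes=False
  v=001: Γ:[p0=F] Δ:[(p2 ∧ p2)=T, p2=T] refutes=False
  v=010: Γ:[p0=F] Δ:[(p2 ∧ p2)=F, p2=F] refutes=False
  v=011: Γ:[p0=F] Δ:[(p2 ∧ p2)=T, p2=T] refutes=False
  v=100: Γ:[p0=T] Δ:[(p2 ∧ p2)=F, p2=F] refutes=True  ← countermodel

Result: [1, 0, 0]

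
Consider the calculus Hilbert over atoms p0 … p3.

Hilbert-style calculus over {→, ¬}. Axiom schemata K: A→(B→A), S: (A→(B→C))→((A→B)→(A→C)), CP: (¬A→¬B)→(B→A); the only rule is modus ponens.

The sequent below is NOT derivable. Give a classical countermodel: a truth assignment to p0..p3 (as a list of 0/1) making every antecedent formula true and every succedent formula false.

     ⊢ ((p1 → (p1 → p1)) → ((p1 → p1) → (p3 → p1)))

Truth-table refutation:
  v=0000: Γ:[] Δ:[((p1 → (p1 → p1)) → ((p1 → p1) → (p3 → p1)))=T] refutes=False
  v=0001: Γ:[] Δ:[((p1 → (p1 → p1)) → ((p1 → p1) → (p3 → p1)))=F] refutes=True  ← countermodel

Result: [0, 0, 0, 1]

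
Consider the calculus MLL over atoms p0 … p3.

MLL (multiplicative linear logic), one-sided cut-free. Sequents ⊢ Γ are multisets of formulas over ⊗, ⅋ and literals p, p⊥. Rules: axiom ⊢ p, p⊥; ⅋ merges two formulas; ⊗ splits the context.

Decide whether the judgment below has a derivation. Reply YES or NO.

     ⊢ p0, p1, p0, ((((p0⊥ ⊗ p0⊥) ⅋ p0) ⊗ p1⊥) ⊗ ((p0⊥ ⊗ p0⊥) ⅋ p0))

Proof tree:
[⊗]  ⊢ p0, p1, p0, ((((p0⊥ ⊗ p0⊥) ⅋ p0) ⊗ p1⊥) ⊗ ((p0⊥ ⊗ p0⊥) ⅋ p0))
  [⊗]  ⊢ p0, p1, (((p0⊥ ⊗ p0⊥) ⅋ p0) ⊗ p1⊥)
    [⅋]  ⊢ p0, ((p0⊥ ⊗ p0⊥) ⅋ p0)
      [⊗]  ⊢ p0, p0, (p0⊥ ⊗ p0⊥)
        [Ax]  ⊢ p0, p0⊥
        [Ax]  ⊢ p0, p0⊥
    [Ax]  ⊢ p1, p1⊥
  [⅋]  ⊢ p0, ((p0⊥ ⊗ p0⊥) ⅋ p0)
    [⊗]  ⊢ p0, p0, (p0⊥ ⊗ p0⊥)
      [Ax]  ⊢ p0, p0⊥
      [Ax]  ⊢ p0, p0⊥

Result: YES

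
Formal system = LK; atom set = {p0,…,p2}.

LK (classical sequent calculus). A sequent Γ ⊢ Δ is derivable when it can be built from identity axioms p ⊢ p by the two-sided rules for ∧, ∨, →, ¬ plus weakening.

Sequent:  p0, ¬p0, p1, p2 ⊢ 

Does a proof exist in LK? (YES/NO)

Proof tree:
[WL] p0, ¬p0, p1, p2 ⊢ 
  [WL] p0, ¬p0, p1 ⊢ 
    [¬L] p0, ¬p0 ⊢ 
      [Ax] p0 ⊢ p0

Result: YES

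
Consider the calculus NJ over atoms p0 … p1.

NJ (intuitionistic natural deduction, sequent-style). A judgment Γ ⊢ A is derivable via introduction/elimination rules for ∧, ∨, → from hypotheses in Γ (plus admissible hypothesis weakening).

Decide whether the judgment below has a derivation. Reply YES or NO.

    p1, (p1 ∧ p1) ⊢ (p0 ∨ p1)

Derivation (root first):
[∨I₂] p1, (p1 ∧ p1) ⊢ (p0 ∨ p1)
  [Wk] p1, (p1 ∧ p1) ⊢ p1
    [Ax] p1 ⊢ p1

Result: YES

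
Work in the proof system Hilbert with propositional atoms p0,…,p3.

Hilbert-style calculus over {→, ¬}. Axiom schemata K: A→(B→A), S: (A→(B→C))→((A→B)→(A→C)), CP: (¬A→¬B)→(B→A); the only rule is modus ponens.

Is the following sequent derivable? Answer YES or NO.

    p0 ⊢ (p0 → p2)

Enumerate valuations to refute Γ ⊢ Δ:
  v=0000: Γ:[p0=F] Δ:[(p0 → p2)=T] refutes=False
  v=0001: Γ:[p0=F] Δ:[(p0 → p2)=T] refutes=False
  v=0010: Γ:[p0=F] Δ:[(p0 → p2)=T] refutes=False
  v=0011: Γ:[p0=F] Δ:[(p0 → p2)=T] refutes=False
  v=0100: Γ:[p0=F] Δ:[(p0 → p2)=T] refutes=False
  v=0101: Γ:[p0=F] Δ:[(p0 → p2)=T] refutes=False
  v=0110: Γ:[p0=F] Δ:[(p0 → p2)=T] refutes=False
  v=0111: Γ:[p0=F] Δ:[(p0 → p2)=T] refutes=False
  v=1000: Γ:[p0=T] Δ:[(p0 → p2)=F] refutes=True  ← countermodel

Result: NO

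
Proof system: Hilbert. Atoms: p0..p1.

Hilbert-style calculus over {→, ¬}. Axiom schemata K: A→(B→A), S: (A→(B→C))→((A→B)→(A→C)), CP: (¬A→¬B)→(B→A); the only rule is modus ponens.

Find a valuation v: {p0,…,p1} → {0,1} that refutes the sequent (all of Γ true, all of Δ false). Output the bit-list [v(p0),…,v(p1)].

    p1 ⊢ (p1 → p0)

Enumerate valuations to refute Γ ⊢ Δ:
  v=00: Γ:[p1=F] Δ:[(p1 → p0)=T] refutes=False
  v=01: Γ:[p1=T] Δ:[(p1 → p0)=F] refutes=True  ← countermodel

Result: [0, 1]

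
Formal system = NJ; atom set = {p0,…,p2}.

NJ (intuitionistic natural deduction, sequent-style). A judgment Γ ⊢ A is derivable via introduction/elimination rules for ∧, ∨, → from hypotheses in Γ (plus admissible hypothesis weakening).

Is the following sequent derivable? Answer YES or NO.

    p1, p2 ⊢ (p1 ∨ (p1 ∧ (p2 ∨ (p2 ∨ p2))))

Proof tree:
[∨I₂] p1, p2 ⊢ (p1 ∨ (p1 ∧ (p2 ∨ (p2 ∨ p2))))
  [∧I] p1, p2 ⊢ (p1 ∧ (p2 ∨ (p2 ∨ p2)))
    [Ax] p1 ⊢ p1
    [∨I₂] p2 ⊢ (p2 ∨ (p2 ∨ p2))
      [∨I₂] p2 ⊢ (p2 ∨ p2)
        [Ax] p2 ⊢ p2

Result: YES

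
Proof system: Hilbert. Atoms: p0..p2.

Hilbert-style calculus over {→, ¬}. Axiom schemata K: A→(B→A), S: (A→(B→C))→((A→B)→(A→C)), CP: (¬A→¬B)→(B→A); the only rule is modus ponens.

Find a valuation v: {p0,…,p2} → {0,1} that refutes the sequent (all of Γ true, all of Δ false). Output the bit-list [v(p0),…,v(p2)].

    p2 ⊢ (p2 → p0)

Enumerate valuations to refute Γ ⊢ Δ:
  v=000: Γ:[p2=F] Δ:[(p2 → p0)=T] refutes=False
  v=001: Γ:[p2=T] Δ:[(p2 → p0)=F] refutes=True  ← countermodel

Result: [0, 0, 1]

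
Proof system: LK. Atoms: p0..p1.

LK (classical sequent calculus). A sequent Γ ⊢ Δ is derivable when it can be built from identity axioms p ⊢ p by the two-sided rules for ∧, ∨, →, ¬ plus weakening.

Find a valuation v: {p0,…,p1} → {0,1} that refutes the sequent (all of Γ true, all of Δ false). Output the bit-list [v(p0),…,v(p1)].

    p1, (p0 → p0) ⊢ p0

Enumerate valuations to refute Γ ⊢ Δ:
  v=00: Γ:[p1=F, (p0 → p0)=T] Δ:[p0=F] refutes=False
  v=01: Γ:[p1=T, (p0 → p0)=T] Δ:[p0=F] refutes=True  ← countermodel

Result: [0, 1]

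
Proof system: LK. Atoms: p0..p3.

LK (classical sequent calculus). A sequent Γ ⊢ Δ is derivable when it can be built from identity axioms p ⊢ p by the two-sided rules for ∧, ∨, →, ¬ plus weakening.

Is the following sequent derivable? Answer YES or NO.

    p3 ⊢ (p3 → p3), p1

Proof tree:
[WL] p3 ⊢ (p3 → p3), p1
  [WR]  ⊢ (p3 → p3), p1
    [→R]  ⊢ (p3 → p3)
      [Ax] p3 ⊢ p3

Result: YES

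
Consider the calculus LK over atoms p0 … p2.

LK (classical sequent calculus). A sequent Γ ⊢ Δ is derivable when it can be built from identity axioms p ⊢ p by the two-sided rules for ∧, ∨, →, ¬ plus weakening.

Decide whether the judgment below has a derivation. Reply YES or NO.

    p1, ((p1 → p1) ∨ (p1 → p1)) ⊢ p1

Derivation trace:
[∨L] p1, ((p1 → p1) ∨ (p1 → p1)) ⊢ p1
  [→L] p1, (p1 → p1) ⊢ p1
    [Ax] p1 ⊢ p1
    [Ax] p1 ⊢ p1
  [→L] p1, (p1 → p1) ⊢ p1
    [Ax] p1 ⊢ p1
    [Ax] p1 ⊢ p1

Result: YES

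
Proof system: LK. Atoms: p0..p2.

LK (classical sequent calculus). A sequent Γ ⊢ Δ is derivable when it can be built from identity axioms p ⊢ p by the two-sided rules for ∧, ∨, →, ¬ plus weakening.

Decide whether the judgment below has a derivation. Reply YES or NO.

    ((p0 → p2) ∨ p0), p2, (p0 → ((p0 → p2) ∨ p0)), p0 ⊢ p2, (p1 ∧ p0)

Derivation trace:
[∧R] ((p0 → p2) ∨ p0), p2, (p0 → ((p0 → p2) ∨ p0)), p0 ⊢ p2, (p1 ∧ p0)
  [WR] p2 ⊢ p2, p1
    [Ax] p2 ⊢ p2
  [→L] ((p0 → p2) ∨ p0), p0, (p0 → ((p0 → p2) ∨ p0)) ⊢ p2, p0
    [∨L] p0, ((p0 → p2) ∨ p0) ⊢ p2, p0
      [→L] p0, (p0 → p2) ⊢ p2
        [Ax] p0 ⊢ p0
        [Ax] p2 ⊢ p2
      [Ax] p0 ⊢ p0
    [∨L] p0, ((p0 → p2) ∨ p0) ⊢ p2, p0
      [→L] p0, (p0 → p2) ⊢ p2
        [Ax] p0 ⊢ p0
        [Ax] p2 ⊢ p2
      [Ax] p0 ⊢ p0

Result: YES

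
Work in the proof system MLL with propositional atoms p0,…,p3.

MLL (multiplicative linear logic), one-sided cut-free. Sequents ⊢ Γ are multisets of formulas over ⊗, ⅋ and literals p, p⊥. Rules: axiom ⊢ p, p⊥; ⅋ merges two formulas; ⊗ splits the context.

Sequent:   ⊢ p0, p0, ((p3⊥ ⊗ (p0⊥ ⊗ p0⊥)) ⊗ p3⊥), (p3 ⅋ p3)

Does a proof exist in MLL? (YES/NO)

Derivation (root first):
[⅋]  ⊢ p0, p0, ((p3⊥ ⊗ (p0⊥ ⊗ p0⊥)) ⊗ p3⊥), (p3 ⅋ p3)
  [⊗]  ⊢ p3, p0, p0, p3, ((p3⊥ ⊗ (p0⊥ ⊗ p0⊥)) ⊗ p3⊥)
    [⊗]  ⊢ p3, p0, p0, (p3⊥ ⊗ (p0⊥ ⊗ p0⊥))
      [Ax]  ⊢ p3, p3⊥
      [⊗]  ⊢ p0, p0, (p0⊥ ⊗ p0⊥)
        [Ax]  ⊢ p0, p0⊥
        [Ax]  ⊢ p0, p0⊥
    [Ax]  ⊢ p3, p3⊥

Result: YES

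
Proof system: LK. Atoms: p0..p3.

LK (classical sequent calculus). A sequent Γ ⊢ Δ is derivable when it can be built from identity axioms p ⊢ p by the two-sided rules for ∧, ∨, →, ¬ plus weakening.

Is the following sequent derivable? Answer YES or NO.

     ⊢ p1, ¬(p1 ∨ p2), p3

Search for a countermodel by truth-table:
  v=0000: Γ:[] Δ:[p1=F, ¬(p1 ∨ p2)=T, p3=F] refutes=False
  v=0001: Γ:[] Δ:[p1=F, ¬(p1 ∨ p2)=T, p3=T] refutes=False
  v=0010: Γ:[] Δ:[p1=F, ¬(p1 ∨ p2)=F, p3=F] refutes=True  ← countermodel

Result: NO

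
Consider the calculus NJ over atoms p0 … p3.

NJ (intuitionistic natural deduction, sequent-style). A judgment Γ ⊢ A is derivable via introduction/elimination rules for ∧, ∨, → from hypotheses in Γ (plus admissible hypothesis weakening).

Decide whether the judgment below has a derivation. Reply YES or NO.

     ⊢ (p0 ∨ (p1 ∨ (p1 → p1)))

Derivation (root first):
[∨I₂]  ⊢ (p0 ∨ (p1 ∨ (p1 → p1)))
  [∨I₂]  ⊢ (p1 ∨ (p1 → p1))
    [→I]  ⊢ (p1 → p1)
      [Ax] p1 ⊢ p1

Result: YES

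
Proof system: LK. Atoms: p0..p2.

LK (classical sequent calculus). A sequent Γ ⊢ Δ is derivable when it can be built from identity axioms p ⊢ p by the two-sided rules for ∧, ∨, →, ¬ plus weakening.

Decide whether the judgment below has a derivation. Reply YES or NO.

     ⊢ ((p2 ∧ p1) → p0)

Enumerate valuations to refute Γ ⊢ Δ:
  v=000: Γ:[] Δ:[((p2 ∧ p1) → p0)=T] refutes=False
  v=001: Γ:[] Δ:[((p2 ∧ p1) → p0)=T] refutes=False
  v=010: Γ:[] Δ:[((p2 ∧ p1) → p0)=T] refutes=False
  v=011: Γ:[] Δ:[((p2 ∧ p1) → p0)=F] refutes=True  ← countermodel

Result: NO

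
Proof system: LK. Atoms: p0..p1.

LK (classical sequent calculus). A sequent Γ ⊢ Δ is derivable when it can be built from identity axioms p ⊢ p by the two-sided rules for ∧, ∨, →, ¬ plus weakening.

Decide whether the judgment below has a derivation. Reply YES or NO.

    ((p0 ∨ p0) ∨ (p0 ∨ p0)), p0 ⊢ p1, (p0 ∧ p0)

Derivation trace:
[∧R] ((p0 ∨ p0) ∨ (p0 ∨ p0)), p0 ⊢ p1, (p0 ∧ p0)
  [∨L] ((p0 ∨ p0) ∨ (p0 ∨ p0)) ⊢ p1, p0
    [∨L] (p0 ∨ p0) ⊢ p0
      [Ax] p0 ⊢ p0
      [Ax] p0 ⊢ p0
    [WR] (p0 ∨ p0) ⊢ p0, p1
      [∨L] (p0 ∨ p0) ⊢ p0
        [Ax] p0 ⊢ p0
        [Ax] p0 ⊢ p0
  [Ax] p0 ⊢ p0

Result: YES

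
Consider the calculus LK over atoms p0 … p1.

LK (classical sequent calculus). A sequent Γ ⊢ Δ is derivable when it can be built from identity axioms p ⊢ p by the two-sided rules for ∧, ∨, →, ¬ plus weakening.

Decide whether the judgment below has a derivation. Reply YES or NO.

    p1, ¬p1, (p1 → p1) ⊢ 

Proof tree:
[→L] p1, ¬p1, (p1 → p1) ⊢ 
  [Ax] p1 ⊢ p1
  [WL] p1, ¬p1, p1 ⊢ 
    [¬L] p1, ¬p1 ⊢ 
      [Ax] p1 ⊢ p1

Result: YES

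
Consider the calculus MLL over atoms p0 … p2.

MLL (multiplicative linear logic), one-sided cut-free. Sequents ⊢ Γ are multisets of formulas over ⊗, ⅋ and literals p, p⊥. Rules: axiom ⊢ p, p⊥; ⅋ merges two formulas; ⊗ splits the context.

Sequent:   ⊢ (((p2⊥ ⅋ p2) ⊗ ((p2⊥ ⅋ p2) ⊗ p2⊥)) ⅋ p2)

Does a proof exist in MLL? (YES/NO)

Derivation trace:
[⅋]  ⊢ (((p2⊥ ⅋ p2) ⊗ ((p2⊥ ⅋ p2) ⊗ p2⊥)) ⅋ p2)
  [⊗]  ⊢ p2, ((p2⊥ ⅋ p2) ⊗ ((p2⊥ ⅋ p2) ⊗ p2⊥))
    [⅋]  ⊢ (p2⊥ ⅋ p2)
      [Ax]  ⊢ p2, p2⊥
    [⊗]  ⊢ p2, ((p2⊥ ⅋ p2) ⊗ p2⊥)
      [⅋]  ⊢ (p2⊥ ⅋ p2)
        [Ax]  ⊢ p2, p2⊥
      [Ax]  ⊢ p2, p2⊥

Result: YES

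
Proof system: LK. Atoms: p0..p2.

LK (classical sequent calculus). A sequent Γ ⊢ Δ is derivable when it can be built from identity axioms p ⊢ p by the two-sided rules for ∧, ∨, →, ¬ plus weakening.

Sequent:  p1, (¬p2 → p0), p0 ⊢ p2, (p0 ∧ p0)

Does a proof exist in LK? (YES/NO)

Proof tree:
[∧R] p1, (¬p2 → p0), p0 ⊢ p2, (p0 ∧ p0)
  [WL] p0, p1 ⊢ p0
    [Ax] p0 ⊢ p0
  [→L] (¬p2 → p0) ⊢ p2, p0
    [¬R]  ⊢ p2, ¬p2
      [Ax] p2 ⊢ p2
    [Ax] p0 ⊢ p0

Result: YES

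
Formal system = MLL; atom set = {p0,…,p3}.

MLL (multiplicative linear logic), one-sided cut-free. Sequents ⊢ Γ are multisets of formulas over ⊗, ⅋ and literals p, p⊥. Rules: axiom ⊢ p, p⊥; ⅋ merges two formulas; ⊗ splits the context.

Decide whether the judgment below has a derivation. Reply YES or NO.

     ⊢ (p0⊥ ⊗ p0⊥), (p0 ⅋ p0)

Derivation (root first):
[⅋]  ⊢ (p0⊥ ⊗ p0⊥), (p0 ⅋ p0)
  [⊗]  ⊢ p0, p0, (p0⊥ ⊗ p0⊥)
    [Ax]  ⊢ p0, p0⊥
    [Ax]  ⊢ p0, p0⊥

Result: YES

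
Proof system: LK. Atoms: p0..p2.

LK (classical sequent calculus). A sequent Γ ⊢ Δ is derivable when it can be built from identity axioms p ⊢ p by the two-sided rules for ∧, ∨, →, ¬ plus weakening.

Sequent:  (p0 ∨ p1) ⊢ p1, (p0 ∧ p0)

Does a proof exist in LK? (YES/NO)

Proof tree:
[∨L] (p0 ∨ p1) ⊢ p1, (p0 ∧ p0)
  [∧R] p0 ⊢ (p0 ∧ p0)
    [Ax] p0 ⊢ p0
    [Ax] p0 ⊢ p0
  [Ax] p1 ⊢ p1

Result: YES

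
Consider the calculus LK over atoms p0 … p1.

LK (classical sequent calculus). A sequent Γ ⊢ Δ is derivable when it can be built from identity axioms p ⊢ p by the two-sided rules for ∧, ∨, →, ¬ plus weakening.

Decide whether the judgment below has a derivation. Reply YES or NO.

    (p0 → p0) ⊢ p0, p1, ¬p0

Derivation (root first):
[¬R] (p0 → p0) ⊢ p0, p1, ¬p0
  [WR] p0, (p0 → p0) ⊢ p0, p1
    [→L] p0, (p0 → p0) ⊢ p0
      [Ax] p0 ⊢ p0
      [Ax] p0 ⊢ p0

Result: YES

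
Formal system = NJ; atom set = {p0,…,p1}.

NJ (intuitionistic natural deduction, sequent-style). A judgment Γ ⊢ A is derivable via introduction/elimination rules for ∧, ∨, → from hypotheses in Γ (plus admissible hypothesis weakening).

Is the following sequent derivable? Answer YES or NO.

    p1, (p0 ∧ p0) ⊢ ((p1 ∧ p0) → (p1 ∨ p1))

Derivation trace:
[→I] p1, (p0 ∧ p0) ⊢ ((p1 ∧ p0) → (p1 ∨ p1))
  [Wk] p1, (p0 ∧ p0), (p1 ∧ p0) ⊢ (p1 ∨ p1)
    [∨I₂] p1, (p0 ∧ p0) ⊢ (p1 ∨ p1)
      [Wk] p1, (p0 ∧ p0) ⊢ p1
        [Ax] p1 ⊢ p1

Result: YES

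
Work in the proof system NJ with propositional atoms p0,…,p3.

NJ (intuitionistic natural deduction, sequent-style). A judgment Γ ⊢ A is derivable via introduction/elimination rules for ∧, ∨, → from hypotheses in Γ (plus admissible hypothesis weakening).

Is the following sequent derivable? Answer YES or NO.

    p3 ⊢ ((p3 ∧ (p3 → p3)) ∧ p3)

Proof tree:
[∧I] p3 ⊢ ((p3 ∧ (p3 → p3)) ∧ p3)
  [∧I] p3 ⊢ (p3 ∧ (p3 → p3))
    [Ax] p3 ⊢ p3
    [→I]  ⊢ (p3 → p3)
      [Ax] p3 ⊢ p3
  [Ax] p3 ⊢ p3

Result: YES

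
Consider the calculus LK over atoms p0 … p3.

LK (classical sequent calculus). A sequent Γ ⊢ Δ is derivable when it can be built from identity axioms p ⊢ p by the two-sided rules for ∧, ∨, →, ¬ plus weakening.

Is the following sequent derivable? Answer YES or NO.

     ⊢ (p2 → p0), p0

Truth-table refutation:
  v=0000: Γ:[] Δ:[(p2 → p0)=T, p0=F] refutes=False
  v=0001: Γ:[] Δ:[(p2 → p0)=T, p0=F] refutes=False
  v=0010: Γ:[] Δ:[(p2 → p0)=F, p0=F] refutes=True  ← countermodel

Result: NO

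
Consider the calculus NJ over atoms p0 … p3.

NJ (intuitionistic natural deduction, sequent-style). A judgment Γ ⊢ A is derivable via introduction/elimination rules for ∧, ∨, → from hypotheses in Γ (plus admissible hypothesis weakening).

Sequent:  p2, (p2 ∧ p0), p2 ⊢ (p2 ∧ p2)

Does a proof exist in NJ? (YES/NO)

Proof tree:
[Wk] p2, (p2 ∧ p0), p2 ⊢ (p2 ∧ p2)
  [Wk] p2, (p2 ∧ p0) ⊢ (p2 ∧ p2)
    [∧I] p2 ⊢ (p2 ∧ p2)
      [Ax] p2 ⊢ p2
      [Ax] p2 ⊢ p2

Result: YES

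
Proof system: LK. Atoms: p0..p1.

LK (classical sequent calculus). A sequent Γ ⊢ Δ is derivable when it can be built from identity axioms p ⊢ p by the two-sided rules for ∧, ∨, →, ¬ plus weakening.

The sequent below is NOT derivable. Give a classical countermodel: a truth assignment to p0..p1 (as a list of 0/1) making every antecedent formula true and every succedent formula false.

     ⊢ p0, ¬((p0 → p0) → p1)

Search for a countermodel by truth-table:
  v=00: Γ:[] Δ:[p0=F, ¬((p0 → p0) → p1)=T] refutes=False
  v=01: Γ:[] Δ:[p0=F, ¬((p0 → p0) → p1)=F] refutes=True  ← countermodel

Result: [0, 1]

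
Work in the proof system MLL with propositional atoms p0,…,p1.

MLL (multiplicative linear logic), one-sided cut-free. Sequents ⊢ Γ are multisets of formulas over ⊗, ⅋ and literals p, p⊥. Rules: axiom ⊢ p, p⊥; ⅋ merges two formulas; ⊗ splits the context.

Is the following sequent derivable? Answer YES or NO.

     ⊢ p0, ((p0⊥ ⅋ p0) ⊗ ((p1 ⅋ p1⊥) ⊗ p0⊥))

Derivation trace:
[⊗]  ⊢ p0, ((p0⊥ ⅋ p0) ⊗ ((p1 ⅋ p1⊥) ⊗ p0⊥))
  [⅋]  ⊢ (p0⊥ ⅋ p0)
    [Ax]  ⊢ p0, p0⊥
  [⊗]  ⊢ p0, ((p1 ⅋ p1⊥) ⊗ p0⊥)
    [⅋]  ⊢ (p1 ⅋ p1⊥)
      [Ax]  ⊢ p1, p1⊥
    [Ax]  ⊢ p0, p0⊥

Result: YES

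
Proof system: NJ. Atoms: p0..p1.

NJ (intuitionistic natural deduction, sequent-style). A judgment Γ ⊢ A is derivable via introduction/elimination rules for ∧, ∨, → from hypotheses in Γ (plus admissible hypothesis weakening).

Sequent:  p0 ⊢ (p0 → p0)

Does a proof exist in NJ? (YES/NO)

Derivation (root first):
[→I] p0 ⊢ (p0 → p0)
  [Wk] p0, p0 ⊢ p0
    [Ax] p0 ⊢ p0

Result: YES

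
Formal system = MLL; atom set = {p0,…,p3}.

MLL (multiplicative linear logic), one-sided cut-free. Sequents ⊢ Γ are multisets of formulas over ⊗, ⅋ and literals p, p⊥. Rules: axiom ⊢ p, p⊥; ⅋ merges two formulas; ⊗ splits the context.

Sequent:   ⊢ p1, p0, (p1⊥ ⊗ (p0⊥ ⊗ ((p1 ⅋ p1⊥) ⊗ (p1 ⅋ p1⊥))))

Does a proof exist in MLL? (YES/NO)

Derivation trace:
[⊗]  ⊢ p1, p0, (p1⊥ ⊗ (p0⊥ ⊗ ((p1 ⅋ p1⊥) ⊗ (p1 ⅋ p1⊥))))
  [Ax]  ⊢ p1, p1⊥
  [⊗]  ⊢ p0, (p0⊥ ⊗ ((p1 ⅋ p1⊥) ⊗ (p1 ⅋ p1⊥)))
    [Ax]  ⊢ p0, p0⊥
    [⊗]  ⊢ ((p1 ⅋ p1⊥) ⊗ (p1 ⅋ p1⊥))
      [⅋]  ⊢ (p1 ⅋ p1⊥)
        [Ax]  ⊢ p1, p1⊥
      [⅋]  ⊢ (p1 ⅋ p1⊥)
        [Ax]  ⊢ p1, p1⊥

Result: YES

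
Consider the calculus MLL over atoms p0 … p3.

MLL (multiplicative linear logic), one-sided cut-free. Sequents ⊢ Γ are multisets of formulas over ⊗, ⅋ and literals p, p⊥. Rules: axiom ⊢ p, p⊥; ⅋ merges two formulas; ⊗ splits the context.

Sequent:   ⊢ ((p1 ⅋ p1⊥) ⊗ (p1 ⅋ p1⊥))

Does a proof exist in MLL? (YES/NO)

Derivation trace:
[⊗]  ⊢ ((p1 ⅋ p1⊥) ⊗ (p1 ⅋ p1⊥))
  [⅋]  ⊢ (p1 ⅋ p1⊥)
    [Ax]  ⊢ p1, p1⊥
  [⅋]  ⊢ (p1 ⅋ p1⊥)
    [Ax]  ⊢ p1, p1⊥

Result: YES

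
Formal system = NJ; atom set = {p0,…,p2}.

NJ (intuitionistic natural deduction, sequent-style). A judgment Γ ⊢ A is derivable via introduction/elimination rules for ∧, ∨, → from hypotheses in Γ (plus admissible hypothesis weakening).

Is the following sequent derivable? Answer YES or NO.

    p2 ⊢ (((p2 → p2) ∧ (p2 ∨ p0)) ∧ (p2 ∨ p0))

Derivation (root first):
[∧I] p2 ⊢ (((p2 → p2) ∧ (p2 ∨ p0)) ∧ (p2 ∨ p0))
  [∧I] p2 ⊢ ((p2 → p2) ∧ (p2 ∨ p0))
    [→I]  ⊢ (p2 → p2)
      [Ax] p2 ⊢ p2
    [∨I₁] p2 ⊢ (p2 ∨ p0)
      [Ax] p2 ⊢ p2
  [∨I₁] p2 ⊢ (p2 ∨ p0)
    [Ax] p2 ⊢ p2

Result: YES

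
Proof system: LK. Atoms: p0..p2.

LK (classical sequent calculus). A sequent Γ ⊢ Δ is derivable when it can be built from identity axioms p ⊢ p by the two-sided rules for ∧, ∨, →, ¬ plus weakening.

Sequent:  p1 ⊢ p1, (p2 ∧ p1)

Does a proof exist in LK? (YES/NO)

Derivation (root first):
[∧R] p1 ⊢ p1, (p2 ∧ p1)
  [WR] p1 ⊢ p1, p2
    [Ax] p1 ⊢ p1
  [Ax] p1 ⊢ p1

Result: YES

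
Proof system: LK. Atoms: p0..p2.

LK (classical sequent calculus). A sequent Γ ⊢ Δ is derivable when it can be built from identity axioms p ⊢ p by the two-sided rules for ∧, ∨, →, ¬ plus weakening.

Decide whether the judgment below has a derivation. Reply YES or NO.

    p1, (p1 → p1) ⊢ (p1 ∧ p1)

Derivation (root first):
[→L] p1, (p1 → p1) ⊢ (p1 ∧ p1)
  [Ax] p1 ⊢ p1
  [∧R] p1 ⊢ (p1 ∧ p1)
    [Ax] p1 ⊢ p1
    [Ax] p1 ⊢ p1

Result: YES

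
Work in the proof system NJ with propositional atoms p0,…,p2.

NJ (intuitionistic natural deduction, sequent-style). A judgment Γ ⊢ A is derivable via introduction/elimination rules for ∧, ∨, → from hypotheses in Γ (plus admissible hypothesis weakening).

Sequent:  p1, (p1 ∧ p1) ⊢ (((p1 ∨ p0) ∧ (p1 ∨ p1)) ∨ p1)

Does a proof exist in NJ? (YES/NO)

Derivation (root first):
[∨I₁] p1, (p1 ∧ p1) ⊢ (((p1 ∨ p0) ∧ (p1 ∨ p1)) ∨ p1)
  [∧I] p1, (p1 ∧ p1) ⊢ ((p1 ∨ p0) ∧ (p1 ∨ p1))
    [∨I₁] p1 ⊢ (p1 ∨ p0)
      [Ax] p1 ⊢ p1
    [Wk] p1, (p1 ∧ p1) ⊢ (p1 ∨ p1)
      [∨I₁] p1 ⊢ (p1 ∨ p1)
        [Ax] p1 ⊢ p1

Result: YES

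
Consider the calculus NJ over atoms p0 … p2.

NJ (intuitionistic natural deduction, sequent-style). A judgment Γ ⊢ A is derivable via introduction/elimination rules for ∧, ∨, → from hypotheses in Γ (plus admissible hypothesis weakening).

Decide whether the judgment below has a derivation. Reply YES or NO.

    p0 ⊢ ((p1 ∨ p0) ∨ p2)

Proof tree:
[∨I₁] p0 ⊢ ((p1 ∨ p0) ∨ p2)
  [∨I₂] p0 ⊢ (p1 ∨ p0)
    [Ax] p0 ⊢ p0

Result: YES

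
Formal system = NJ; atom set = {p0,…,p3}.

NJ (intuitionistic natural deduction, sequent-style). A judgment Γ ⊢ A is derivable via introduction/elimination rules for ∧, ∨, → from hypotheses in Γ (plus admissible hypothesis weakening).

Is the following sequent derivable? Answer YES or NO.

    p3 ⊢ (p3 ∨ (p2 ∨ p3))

Derivation (root first):
[∨I₂] p3 ⊢ (p3 ∨ (p2 ∨ p3))
  [∨I₂] p3 ⊢ (p2 ∨ p3)
    [Ax] p3 ⊢ p3

Result: YES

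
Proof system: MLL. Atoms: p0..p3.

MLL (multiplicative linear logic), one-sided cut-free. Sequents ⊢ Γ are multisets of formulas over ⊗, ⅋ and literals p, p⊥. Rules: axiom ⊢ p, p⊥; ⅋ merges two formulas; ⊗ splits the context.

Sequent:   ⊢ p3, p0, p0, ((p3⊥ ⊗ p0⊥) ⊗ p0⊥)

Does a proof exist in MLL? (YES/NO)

Proof tree:
[⊗]  ⊢ p3, p0, p0, ((p3⊥ ⊗ p0⊥) ⊗ p0⊥)
  [⊗]  ⊢ p3, p0, (p3⊥ ⊗ p0⊥)
    [Ax]  ⊢ p3, p3⊥
    [Ax]  ⊢ p0, p0⊥
  [Ax]  ⊢ p0, p0⊥

Result: YES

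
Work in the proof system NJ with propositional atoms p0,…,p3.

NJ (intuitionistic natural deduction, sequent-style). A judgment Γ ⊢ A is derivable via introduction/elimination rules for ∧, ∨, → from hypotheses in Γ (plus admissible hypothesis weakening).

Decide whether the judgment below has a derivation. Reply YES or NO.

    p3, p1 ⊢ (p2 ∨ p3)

Proof tree:
[Wk] p3, p1 ⊢ (p2 ∨ p3)
  [∨I₂] p3 ⊢ (p2 ∨ p3)
    [Ax] p3 ⊢ p3

Result: YES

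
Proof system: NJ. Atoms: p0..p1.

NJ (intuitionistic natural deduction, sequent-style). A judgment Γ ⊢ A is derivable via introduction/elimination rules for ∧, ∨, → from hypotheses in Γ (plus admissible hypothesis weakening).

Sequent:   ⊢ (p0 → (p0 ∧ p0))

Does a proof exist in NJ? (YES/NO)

Derivation (root first):
[→I]  ⊢ (p0 → (p0 ∧ p0))
  [∧I] p0 ⊢ (p0 ∧ p0)
    [Ax] p0 ⊢ p0
    [Ax] p0 ⊢ p0

Result: YES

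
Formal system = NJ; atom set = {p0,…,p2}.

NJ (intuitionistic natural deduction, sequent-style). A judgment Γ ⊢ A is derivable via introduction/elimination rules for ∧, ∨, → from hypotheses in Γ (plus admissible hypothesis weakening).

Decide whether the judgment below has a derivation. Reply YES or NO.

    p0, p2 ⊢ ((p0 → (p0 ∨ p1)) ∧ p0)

Derivation trace:
[Wk] p0, p2 ⊢ ((p0 → (p0 ∨ p1)) ∧ p0)
  [∧I] p0 ⊢ ((p0 → (p0 ∨ p1)) ∧ p0)
    [→I]  ⊢ (p0 → (p0 ∨ p1))
      [∨I₁] p0 ⊢ (p0 ∨ p1)
        [Ax] p0 ⊢ p0
    [Ax] p0 ⊢ p0

Result: YES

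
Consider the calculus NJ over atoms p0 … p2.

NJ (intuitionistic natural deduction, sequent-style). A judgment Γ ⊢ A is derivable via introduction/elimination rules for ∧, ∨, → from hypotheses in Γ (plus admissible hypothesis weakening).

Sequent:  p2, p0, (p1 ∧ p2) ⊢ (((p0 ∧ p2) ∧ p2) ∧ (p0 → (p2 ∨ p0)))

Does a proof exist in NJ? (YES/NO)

Proof tree:
[Wk] p2, p0, (p1 ∧ p2) ⊢ (((p0 ∧ p2) ∧ p2) ∧ (p0 → (p2 ∨ p0)))
  [∧I] p2, p0 ⊢ (((p0 ∧ p2) ∧ p2) ∧ (p0 → (p2 ∨ p0)))
    [∧I] p2, p0 ⊢ ((p0 ∧ p2) ∧ p2)
      [∧I] p2, p0 ⊢ (p0 ∧ p2)
        [Ax] p0 ⊢ p0
        [Ax] p2 ⊢ p2
      [Ax] p2 ⊢ p2
    [→I]  ⊢ (p0 → (p2 ∨ p0))
      [∨I₂] p0 ⊢ (p2 ∨ p0)
        [Ax] p0 ⊢ p0

Result: YES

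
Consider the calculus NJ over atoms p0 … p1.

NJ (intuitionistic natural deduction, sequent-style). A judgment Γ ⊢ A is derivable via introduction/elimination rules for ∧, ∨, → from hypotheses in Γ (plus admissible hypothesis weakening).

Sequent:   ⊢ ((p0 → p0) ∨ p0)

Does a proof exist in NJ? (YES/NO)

Derivation trace:
[∨I₁]  ⊢ ((p0 → p0) ∨ p0)
  [→I]  ⊢ (p0 → p0)
    [Ax] p0 ⊢ p0

Result: YES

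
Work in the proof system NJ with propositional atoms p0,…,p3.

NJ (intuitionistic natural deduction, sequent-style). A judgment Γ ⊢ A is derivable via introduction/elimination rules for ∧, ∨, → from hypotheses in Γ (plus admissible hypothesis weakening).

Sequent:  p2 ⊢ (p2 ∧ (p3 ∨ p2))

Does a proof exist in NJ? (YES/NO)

Derivation (root first):
[∧I] p2 ⊢ (p2 ∧ (p3 ∨ p2))
  [Ax] p2 ⊢ p2
  [∨I₂] p2 ⊢ (p3 ∨ p2)
    [Ax] p2 ⊢ p2

Result: YES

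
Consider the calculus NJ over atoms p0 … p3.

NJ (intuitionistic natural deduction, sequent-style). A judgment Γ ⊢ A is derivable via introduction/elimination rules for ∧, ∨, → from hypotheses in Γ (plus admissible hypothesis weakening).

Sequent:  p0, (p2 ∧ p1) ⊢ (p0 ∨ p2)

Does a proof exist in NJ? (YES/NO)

Proof tree:
[Wk] p0, (p2 ∧ p1) ⊢ (p0 ∨ p2)
  [∨I₁] p0 ⊢ (p0 ∨ p2)
    [Ax] p0 ⊢ p0

Result: YES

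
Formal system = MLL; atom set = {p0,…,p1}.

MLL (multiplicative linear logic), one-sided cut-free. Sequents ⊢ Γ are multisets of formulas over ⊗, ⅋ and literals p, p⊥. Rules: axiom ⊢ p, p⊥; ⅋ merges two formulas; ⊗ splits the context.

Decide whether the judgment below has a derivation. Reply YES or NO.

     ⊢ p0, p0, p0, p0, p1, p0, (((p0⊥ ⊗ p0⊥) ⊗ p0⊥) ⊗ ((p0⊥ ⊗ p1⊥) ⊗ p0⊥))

Derivation trace:
[⊗]  ⊢ p0, p0, p0, p0, p1, p0, (((p0⊥ ⊗ p0⊥) ⊗ p0⊥) ⊗ ((p0⊥ ⊗ p1⊥) ⊗ p0⊥))
  [⊗]  ⊢ p0, p0, p0, ((p0⊥ ⊗ p0⊥) ⊗ p0⊥)
    [⊗]  ⊢ p0, p0, (p0⊥ ⊗ p0⊥)
      [Ax]  ⊢ p0, p0⊥
      [Ax]  ⊢ p0, p0⊥
    [Ax]  ⊢ p0, p0⊥
  [⊗]  ⊢ p0, p1, p0, ((p0⊥ ⊗ p1⊥) ⊗ p0⊥)
    [⊗]  ⊢ p0, p1, (p0⊥ ⊗ p1⊥)
      [Ax]  ⊢ p0, p0⊥
      [Ax]  ⊢ p1, p1⊥
    [Ax]  ⊢ p0, p0⊥

Result: YES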